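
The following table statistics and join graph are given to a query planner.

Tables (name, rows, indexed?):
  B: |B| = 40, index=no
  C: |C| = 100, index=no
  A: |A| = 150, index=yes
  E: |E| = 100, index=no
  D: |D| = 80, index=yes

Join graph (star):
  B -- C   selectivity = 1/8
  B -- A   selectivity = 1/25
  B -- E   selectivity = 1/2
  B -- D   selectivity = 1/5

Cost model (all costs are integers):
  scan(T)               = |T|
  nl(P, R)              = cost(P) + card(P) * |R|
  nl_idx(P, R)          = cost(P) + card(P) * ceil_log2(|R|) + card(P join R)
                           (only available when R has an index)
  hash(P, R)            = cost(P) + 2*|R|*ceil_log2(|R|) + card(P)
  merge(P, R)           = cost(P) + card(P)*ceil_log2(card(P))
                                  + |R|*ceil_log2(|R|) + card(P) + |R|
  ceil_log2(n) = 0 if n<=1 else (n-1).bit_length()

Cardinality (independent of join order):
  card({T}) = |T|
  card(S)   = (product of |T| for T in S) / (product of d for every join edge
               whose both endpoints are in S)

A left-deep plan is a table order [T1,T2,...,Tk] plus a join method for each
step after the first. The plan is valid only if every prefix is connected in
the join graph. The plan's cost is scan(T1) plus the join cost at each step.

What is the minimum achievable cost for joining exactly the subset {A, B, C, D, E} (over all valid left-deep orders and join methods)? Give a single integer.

Selinger DP over subsets of {A,B,C,D,E}:
  {B}: scan cost=40, card=40
  {C}: scan cost=100, card=100
  {A}: scan cost=150, card=150
  {E}: scan cost=100, card=100
  {D}: scan cost=80, card=80
  {BC}: card=500; try (B,hash)→680, (C,merge)→1120, (B,merge)→1180, (C,hash)→1480, (C,nl)→4040, (B,nl)→4100; best=680 via (B,hash)
  {AB}: card=240; try (A,nl_idx)→600, (B,hash)→780, (A,merge)→1670, (B,merge)→1780, (A,hash)→2480, (A,nl)→6040 …(+1); best=600 via (A,nl_idx)
  {BE}: card=2000; try (B,hash)→680, (E,merge)→1120, (B,merge)→1180, (E,hash)→1480, (E,nl)→4040, (B,nl)→4100; best=680 via (B,hash)
  {BD}: card=640; try (B,hash)→640, (D,merge)→960, (D,nl_idx)→960, (B,merge)→1000, (D,hash)→1200, (D,nl)→3240 …(+1); best=640 via (B,hash)
  {ABC}: card=3000; try (C,hash)→2240, (C,merge)→3560, (A,hash)→3580, (A,merge)→7030, (A,nl_idx)→7680, (C,nl)→24600 …(+1); best=2240 via (C,hash)
  {BCE}: card=25000; try (E,hash)→2580, (C,hash)→4080, (E,merge)→6480, (C,merge)→25480, (E,nl)→50680, (C,nl)→200680; best=2580 via (E,hash)
  {BCD}: card=8000; try (D,hash)→2300, (C,hash)→2680, (D,merge)→6320, (C,merge)→8480, (D,nl_idx)→12180, (D,nl)→40680 …(+1); best=2300 via (D,hash)
  {ABE}: card=12000; try (E,hash)→2240, (E,merge)→3560, (A,hash)→5080, (E,nl)→24600, (A,merge)→26030, (A,nl_idx)→28680 …(+1); best=2240 via (E,hash)
  {ABD}: card=3840; try (D,hash)→1960, (D,merge)→3400, (A,hash)→3680, (D,nl_idx)→6120, (A,merge)→9030, (A,nl_idx)→9600 …(+2); best=1960 via (D,hash)
  {BDE}: card=32000; try (E,hash)→2680, (D,hash)→3800, (E,merge)→8480, (D,merge)→25320, (D,nl_idx)→46680, (E,nl)→64640 …(+1); best=2680 via (E,hash)
  {ABCE}: card=150000; try (E,hash)→6640, (C,hash)→15640, (A,hash)→29980, (E,merge)→42040, (C,merge)→183040, (E,nl)→302240 …(+4); best=6640 via (E,hash)
  {ABCD}: card=48000; try (D,hash)→6360, (C,hash)→7200, (A,hash)→12700, (D,merge)→41880, (C,merge)→52680, (D,nl_idx)→71240 …(+5); best=6360 via (D,hash)
  {BCDE}: card=400000; try (E,hash)→11700, (D,hash)→28700, (C,hash)→36080, (E,merge)→115100, (D,merge)→403220, (C,merge)→515480 …(+4); best=11700 via (E,hash)
  {ABDE}: card=192000; try (E,hash)→7200, (D,hash)→15360, (A,hash)→37080, (E,merge)→52680, (D,merge)→182880, (D,nl_idx)→278240 …(+5); best=7200 via (E,hash)
  {ABCDE}: card=2400000; try (E,hash)→55760, (D,hash)→157760, (C,hash)→200600, (A,hash)→414100, (E,merge)→823160, (D,merge)→2857280 …(+8); best=55760 via (E,hash)

55760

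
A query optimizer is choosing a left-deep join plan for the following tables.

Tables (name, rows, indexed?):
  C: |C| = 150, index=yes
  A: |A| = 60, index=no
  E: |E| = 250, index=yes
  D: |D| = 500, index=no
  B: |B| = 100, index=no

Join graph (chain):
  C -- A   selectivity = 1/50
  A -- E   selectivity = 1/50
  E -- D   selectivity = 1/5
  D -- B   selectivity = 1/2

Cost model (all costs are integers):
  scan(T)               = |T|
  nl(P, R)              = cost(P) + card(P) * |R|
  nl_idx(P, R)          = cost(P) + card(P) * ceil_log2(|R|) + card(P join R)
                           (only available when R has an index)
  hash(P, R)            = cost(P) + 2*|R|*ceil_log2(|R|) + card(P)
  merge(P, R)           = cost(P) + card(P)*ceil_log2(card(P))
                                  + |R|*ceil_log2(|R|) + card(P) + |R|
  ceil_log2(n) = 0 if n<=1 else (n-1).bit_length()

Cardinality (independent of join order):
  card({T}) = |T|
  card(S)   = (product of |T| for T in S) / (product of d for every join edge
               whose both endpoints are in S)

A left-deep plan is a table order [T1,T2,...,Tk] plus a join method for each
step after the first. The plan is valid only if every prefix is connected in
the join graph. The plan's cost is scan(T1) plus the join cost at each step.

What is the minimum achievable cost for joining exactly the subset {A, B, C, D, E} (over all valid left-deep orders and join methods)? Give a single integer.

Selinger DP over subsets of {A,B,C,D,E}:
  {C}: scan cost=150, card=150
  {A}: scan cost=60, card=60
  {E}: scan cost=250, card=250
  {D}: scan cost=500, card=500
  {B}: scan cost=100, card=100
  {AC}: card=180; try (C,nl_idx)→720, (A,hash)→1020, (C,merge)→1830, (A,merge)→1920, (C,hash)→2520, (C,nl)→9060 …(+1); best=720 via (C,nl_idx)
  {AE}: card=300; try (E,nl_idx)→840, (A,hash)→1220, (E,merge)→2730, (A,merge)→2920, (E,hash)→4120, (E,nl)→15060 …(+1); best=840 via (E,nl_idx)
  {DE}: card=25000; try (E,hash)→5000, (D,merge)→7500, (E,merge)→7750, (D,hash)→9500, (E,nl_idx)→29500, (D,nl)→125250 …(+1); best=5000 via (E,hash)
  {BD}: card=25000; try (B,hash)→2400, (D,merge)→5900, (B,merge)→6300, (D,hash)→9200, (D,nl)→50100, (B,nl)→50500; best=2400 via (B,hash)
  {ACE}: card=900; try (E,nl_idx)→3060, (C,hash)→3540, (C,nl_idx)→4140, (E,merge)→4590, (E,hash)→4900, (C,merge)→5190 …(+2); best=3060 via (E,nl_idx)
  {ADE}: card=30000; try (D,merge)→8840, (D,hash)→10140, (A,hash)→30720, (D,nl)→150840, (A,merge)→405420, (A,nl)→1505000; best=8840 via (D,merge)
  {BDE}: card=1250000; try (E,hash)→31400, (B,hash)→31400, (E,merge)→404650, (B,merge)→405800, (E,nl_idx)→1452400, (B,nl)→2505000 …(+1); best=31400 via (E,hash)
  {ACDE}: card=90000; try (D,hash)→12960, (D,merge)→17960, (C,hash)→41240, (C,nl_idx)→338840, (D,nl)→453060, (C,merge)→490190 …(+1); best=12960 via (D,hash)
  {ABDE}: card=1500000; try (B,hash)→40240, (B,merge)→489640, (A,hash)→1282120, (B,nl)→3008840, (A,merge)→27531820, (A,nl)→75031400; best=40240 via (B,hash)
  {ABCDE}: card=4500000; try (B,hash)→104360, (C,hash)→1542640, (B,merge)→1633760, (B,nl)→9012960, (C,nl_idx)→16540240, (C,merge)→33041590 …(+1); best=104360 via (B,hash)

104360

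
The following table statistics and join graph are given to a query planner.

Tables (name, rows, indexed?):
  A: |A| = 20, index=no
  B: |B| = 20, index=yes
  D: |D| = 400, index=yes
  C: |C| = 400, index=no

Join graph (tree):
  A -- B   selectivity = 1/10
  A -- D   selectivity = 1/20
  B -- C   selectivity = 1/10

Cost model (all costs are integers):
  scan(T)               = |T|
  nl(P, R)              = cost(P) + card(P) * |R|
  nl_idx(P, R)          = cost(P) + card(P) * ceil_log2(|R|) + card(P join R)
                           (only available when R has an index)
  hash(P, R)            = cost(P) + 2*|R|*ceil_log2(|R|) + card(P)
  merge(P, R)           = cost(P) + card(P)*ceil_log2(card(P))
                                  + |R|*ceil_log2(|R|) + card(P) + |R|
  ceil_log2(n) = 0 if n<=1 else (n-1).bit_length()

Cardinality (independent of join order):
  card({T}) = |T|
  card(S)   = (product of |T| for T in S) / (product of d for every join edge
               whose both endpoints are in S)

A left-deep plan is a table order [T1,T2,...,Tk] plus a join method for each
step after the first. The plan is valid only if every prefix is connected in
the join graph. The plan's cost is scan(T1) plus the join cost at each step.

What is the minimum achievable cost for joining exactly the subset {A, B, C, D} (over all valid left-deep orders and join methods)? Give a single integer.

Selinger DP over subsets of {A,B,C,D}:
  {A}: scan cost=20, card=20
  {B}: scan cost=20, card=20
  {D}: scan cost=400, card=400
  {C}: scan cost=400, card=400
  {AB}: card=40; try (B,nl_idx)→160, (B,hash)→240, (A,hash)→240, (B,merge)→260, (A,merge)→260, (B,nl)→420 …(+1); best=160 via (B,nl_idx)
  {AD}: card=400; try (D,nl_idx)→600, (A,hash)→1000, (D,merge)→4140, (A,merge)→4520, (D,hash)→7240, (D,nl)→8020 …(+1); best=600 via (D,nl_idx)
  {BC}: card=800; try (B,hash)→1000, (B,nl_idx)→3200, (C,merge)→4140, (B,merge)→4520, (C,hash)→7240, (C,nl)→8020 …(+1); best=1000 via (B,hash)
  {ABD}: card=800; try (B,hash)→1200, (D,nl_idx)→1320, (B,nl_idx)→3400, (D,merge)→4440, (B,merge)→4720, (D,hash)→7400 …(+2); best=1200 via (B,hash)
  {ABC}: card=1600; try (A,hash)→2000, (C,merge)→4440, (C,hash)→7400, (A,merge)→9920, (C,nl)→16160, (A,nl)→17000; best=2000 via (A,hash)
  {ABCD}: card=32000; try (C,hash)→9200, (D,hash)→10800, (C,merge)→14000, (D,merge)→25200, (D,nl_idx)→48400, (C,nl)→321200 …(+1); best=9200 via (C,hash)

9200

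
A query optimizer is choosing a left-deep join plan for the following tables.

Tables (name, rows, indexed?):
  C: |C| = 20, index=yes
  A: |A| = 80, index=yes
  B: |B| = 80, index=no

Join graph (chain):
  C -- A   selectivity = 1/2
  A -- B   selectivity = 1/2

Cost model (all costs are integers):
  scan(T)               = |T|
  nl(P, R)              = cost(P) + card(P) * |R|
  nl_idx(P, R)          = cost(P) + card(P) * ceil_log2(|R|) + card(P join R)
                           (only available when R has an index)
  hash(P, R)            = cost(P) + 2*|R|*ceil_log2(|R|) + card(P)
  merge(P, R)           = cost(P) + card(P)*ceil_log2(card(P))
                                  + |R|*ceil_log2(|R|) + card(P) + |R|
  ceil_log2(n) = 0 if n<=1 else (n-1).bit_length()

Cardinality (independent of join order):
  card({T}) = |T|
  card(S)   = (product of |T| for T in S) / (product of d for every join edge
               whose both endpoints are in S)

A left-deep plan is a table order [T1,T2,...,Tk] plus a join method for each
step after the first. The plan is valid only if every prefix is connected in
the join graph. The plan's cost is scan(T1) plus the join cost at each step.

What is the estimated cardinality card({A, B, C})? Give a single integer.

32000

Tables in S: A(80), B(80), C(20)
Edges inside S: C-A(d=2), A-B(d=2)
numerator = 80 * 80 * 20 = 128000
denominator = 2 * 2 = 4
card(S) = 128000 / 4 = 32000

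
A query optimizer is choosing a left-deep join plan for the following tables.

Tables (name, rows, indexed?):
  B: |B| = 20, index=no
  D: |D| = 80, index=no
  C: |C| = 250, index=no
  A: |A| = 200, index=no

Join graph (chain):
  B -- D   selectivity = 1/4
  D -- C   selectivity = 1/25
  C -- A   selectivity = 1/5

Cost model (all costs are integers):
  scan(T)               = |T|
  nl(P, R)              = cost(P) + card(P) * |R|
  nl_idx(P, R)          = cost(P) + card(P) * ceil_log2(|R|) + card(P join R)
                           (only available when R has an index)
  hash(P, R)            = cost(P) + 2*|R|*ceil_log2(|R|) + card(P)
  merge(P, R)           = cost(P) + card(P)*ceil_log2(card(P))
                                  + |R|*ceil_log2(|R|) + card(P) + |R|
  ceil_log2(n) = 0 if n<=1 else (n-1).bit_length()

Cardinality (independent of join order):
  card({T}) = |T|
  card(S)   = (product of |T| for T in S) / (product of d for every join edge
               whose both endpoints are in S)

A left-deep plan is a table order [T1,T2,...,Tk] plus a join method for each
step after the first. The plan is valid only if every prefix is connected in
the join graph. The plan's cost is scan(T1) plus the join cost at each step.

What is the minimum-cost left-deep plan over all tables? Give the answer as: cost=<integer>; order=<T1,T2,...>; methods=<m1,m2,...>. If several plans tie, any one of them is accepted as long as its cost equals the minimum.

Selinger DP (subsets sized 1..n):
  {B}: scan cost=20, card=20
  {D}: scan cost=80, card=80
  {C}: scan cost=250, card=250
  {A}: scan cost=200, card=200
  {BD}: card=400; try (B,hash)→360, (D,merge)→780, (B,merge)→840, (D,hash)→1160, (D,nl)→1620, (B,nl)→1680; best=360 via (B,hash)
  {CD}: card=800; try (D,hash)→1620, (C,merge)→2970, (D,merge)→3140, (C,hash)→4160, (C,nl)→20080, (D,nl)→20250; best=1620 via (D,hash)
  {AC}: card=10000; try (A,hash)→3700, (C,merge)→4250, (A,merge)→4300, (C,hash)→4400, (C,nl)→50200, (A,nl)→50250; best=3700 via (A,hash)
  {BCD}: card=4000; try (B,hash)→2620, (C,hash)→4760, (C,merge)→6610, (B,merge)→10540, (B,nl)→17620, (C,nl)→100360; best=2620 via (B,hash)
  {ACD}: card=32000; try (A,hash)→5620, (A,merge)→12220, (D,hash)→14820, (D,merge)→154340, (A,nl)→161620, (D,nl)→803700; best=5620 via (A,hash)
  {ABCD}: card=160000; try (A,hash)→9820, (B,hash)→37820, (A,merge)→56420, (B,merge)→517740, (B,nl)→645620, (A,nl)→802620; best=9820 via (A,hash)

cost=9820; order=C,D,B,A; methods=hash,hash,hash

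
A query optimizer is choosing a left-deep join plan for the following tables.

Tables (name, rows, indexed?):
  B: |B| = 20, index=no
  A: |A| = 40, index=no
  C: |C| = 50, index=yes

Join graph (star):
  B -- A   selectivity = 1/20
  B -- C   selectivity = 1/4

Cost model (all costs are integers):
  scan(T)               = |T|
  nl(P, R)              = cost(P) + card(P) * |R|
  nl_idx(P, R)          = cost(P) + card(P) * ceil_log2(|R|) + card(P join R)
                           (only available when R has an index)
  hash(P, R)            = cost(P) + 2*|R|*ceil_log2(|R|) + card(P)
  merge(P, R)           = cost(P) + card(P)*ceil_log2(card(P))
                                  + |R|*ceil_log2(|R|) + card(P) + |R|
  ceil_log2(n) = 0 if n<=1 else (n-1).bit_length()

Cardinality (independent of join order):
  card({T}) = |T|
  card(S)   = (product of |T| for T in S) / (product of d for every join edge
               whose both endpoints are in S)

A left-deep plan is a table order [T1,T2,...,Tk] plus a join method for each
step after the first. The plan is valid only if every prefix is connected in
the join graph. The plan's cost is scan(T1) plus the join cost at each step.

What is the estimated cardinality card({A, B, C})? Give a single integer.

500

Tables in S: A(40), B(20), C(50)
Edges inside S: B-A(d=20), B-C(d=4)
numerator = 40 * 20 * 50 = 40000
denominator = 20 * 4 = 80
card(S) = 40000 / 80 = 500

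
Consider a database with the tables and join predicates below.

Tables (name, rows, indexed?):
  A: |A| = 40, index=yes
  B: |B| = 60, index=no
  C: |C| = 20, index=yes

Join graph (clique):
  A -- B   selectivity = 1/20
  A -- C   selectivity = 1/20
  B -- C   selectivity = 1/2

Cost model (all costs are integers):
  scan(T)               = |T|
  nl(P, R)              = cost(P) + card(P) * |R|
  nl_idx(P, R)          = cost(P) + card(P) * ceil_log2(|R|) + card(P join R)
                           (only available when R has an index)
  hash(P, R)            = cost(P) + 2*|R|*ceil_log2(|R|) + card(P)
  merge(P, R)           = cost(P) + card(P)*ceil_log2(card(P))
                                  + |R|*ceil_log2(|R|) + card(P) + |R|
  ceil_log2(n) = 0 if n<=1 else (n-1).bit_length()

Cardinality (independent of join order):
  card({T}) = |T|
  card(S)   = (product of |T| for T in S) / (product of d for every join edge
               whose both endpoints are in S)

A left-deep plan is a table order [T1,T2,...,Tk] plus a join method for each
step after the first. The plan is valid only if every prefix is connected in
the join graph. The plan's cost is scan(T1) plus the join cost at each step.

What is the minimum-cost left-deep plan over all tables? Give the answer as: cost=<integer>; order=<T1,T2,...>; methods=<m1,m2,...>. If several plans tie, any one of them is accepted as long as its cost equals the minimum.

cost=860; order=B,A,C; methods=nl_idx,hash

Selinger DP (subsets sized 1..n):
  {A}: scan cost=40, card=40
  {B}: scan cost=60, card=60
  {C}: scan cost=20, card=20
  {AB}: card=120; try (A,nl_idx)→540, (A,hash)→600, (B,merge)→740, (A,merge)→760, (B,hash)→800, (B,nl)→2440 …(+1); best=540 via (A,nl_idx)
  {AC}: card=40; try (A,nl_idx)→180, (C,hash)→280, (C,nl_idx)→280, (A,merge)→420, (C,merge)→440, (A,hash)→520 …(+2); best=180 via (A,nl_idx)
  {BC}: card=600; try (C,hash)→320, (B,merge)→560, (C,merge)→600, (B,hash)→760, (C,nl_idx)→960, (B,nl)→1220 …(+1); best=320 via (C,hash)
  {ABC}: card=60; try (C,hash)→860, (B,merge)→880, (B,hash)→940, (C,nl_idx)→1200, (A,hash)→1400, (C,merge)→1620 …(+5); best=860 via (C,hash)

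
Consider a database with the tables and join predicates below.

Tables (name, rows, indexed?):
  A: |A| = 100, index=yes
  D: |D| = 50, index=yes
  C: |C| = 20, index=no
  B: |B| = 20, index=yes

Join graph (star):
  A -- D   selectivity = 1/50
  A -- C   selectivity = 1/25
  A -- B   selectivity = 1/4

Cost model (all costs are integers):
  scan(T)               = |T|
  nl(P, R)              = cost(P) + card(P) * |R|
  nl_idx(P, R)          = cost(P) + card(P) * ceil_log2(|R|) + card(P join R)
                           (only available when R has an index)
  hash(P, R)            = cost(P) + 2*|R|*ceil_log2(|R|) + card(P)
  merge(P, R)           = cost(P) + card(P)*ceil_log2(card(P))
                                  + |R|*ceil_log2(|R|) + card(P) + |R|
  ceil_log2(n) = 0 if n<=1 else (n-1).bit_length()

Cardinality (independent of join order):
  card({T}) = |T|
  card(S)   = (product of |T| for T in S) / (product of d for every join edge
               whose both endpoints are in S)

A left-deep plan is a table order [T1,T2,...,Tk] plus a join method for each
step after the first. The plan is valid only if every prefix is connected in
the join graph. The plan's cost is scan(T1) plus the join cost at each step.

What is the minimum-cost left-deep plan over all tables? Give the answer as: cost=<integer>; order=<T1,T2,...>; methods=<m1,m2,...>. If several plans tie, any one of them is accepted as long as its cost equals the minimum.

cost=1080; order=C,A,D,B; methods=nl_idx,nl_idx,hash

Selinger DP (subsets sized 1..n):
  {A}: scan cost=100, card=100
  {D}: scan cost=50, card=50
  {C}: scan cost=20, card=20
  {B}: scan cost=20, card=20
  {AD}: card=100; try (A,nl_idx)→500, (D,hash)→800, (D,nl_idx)→800, (A,merge)→1200, (D,merge)→1250, (A,hash)→1500 …(+2); best=500 via (A,nl_idx)
  {AC}: card=80; try (A,nl_idx)→240, (C,hash)→400, (A,merge)→940, (C,merge)→1020, (A,hash)→1440, (A,nl)→2020 …(+1); best=240 via (A,nl_idx)
  {AB}: card=500; try (B,hash)→400, (A,nl_idx)→660, (A,merge)→940, (B,merge)→1020, (B,nl_idx)→1100, (A,hash)→1440 …(+2); best=400 via (B,hash)
  {ACD}: card=80; try (D,nl_idx)→800, (C,hash)→800, (D,hash)→920, (D,merge)→1230, (C,merge)→1420, (C,nl)→2500 …(+1); best=800 via (D,nl_idx)
  {ABD}: card=500; try (B,hash)→800, (B,merge)→1420, (D,hash)→1500, (B,nl_idx)→1500, (B,nl)→2500, (D,nl_idx)→3900 …(+2); best=800 via (B,hash)
  {ABC}: card=400; try (B,hash)→520, (B,merge)→1000, (B,nl_idx)→1040, (C,hash)→1100, (B,nl)→1840, (C,merge)→5520 …(+1); best=520 via (B,hash)
  {ABCD}: card=400; try (B,hash)→1080, (C,hash)→1500, (D,hash)→1520, (B,merge)→1560, (B,nl_idx)→1600, (B,nl)→2400 …(+5); best=1080 via (B,hash)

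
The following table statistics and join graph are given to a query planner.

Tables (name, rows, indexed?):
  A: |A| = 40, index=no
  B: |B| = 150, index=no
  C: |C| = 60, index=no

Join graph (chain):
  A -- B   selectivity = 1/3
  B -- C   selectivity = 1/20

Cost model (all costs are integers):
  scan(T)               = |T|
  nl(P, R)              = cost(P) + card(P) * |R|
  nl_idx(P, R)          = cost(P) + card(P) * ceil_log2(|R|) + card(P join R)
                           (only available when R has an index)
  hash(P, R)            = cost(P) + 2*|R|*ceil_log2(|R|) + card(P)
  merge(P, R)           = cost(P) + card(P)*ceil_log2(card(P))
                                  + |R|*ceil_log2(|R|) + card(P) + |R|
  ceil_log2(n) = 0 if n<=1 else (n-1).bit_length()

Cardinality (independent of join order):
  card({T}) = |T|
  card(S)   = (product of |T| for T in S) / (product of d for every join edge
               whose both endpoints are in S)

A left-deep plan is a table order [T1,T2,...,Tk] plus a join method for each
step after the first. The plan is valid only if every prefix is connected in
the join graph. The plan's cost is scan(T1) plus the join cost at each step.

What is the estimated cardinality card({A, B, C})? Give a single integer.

Tables in S: A(40), B(150), C(60)
Edges inside S: A-B(d=3), B-C(d=20)
numerator = 40 * 150 * 60 = 360000
denominator = 3 * 20 = 60
card(S) = 360000 / 60 = 6000

6000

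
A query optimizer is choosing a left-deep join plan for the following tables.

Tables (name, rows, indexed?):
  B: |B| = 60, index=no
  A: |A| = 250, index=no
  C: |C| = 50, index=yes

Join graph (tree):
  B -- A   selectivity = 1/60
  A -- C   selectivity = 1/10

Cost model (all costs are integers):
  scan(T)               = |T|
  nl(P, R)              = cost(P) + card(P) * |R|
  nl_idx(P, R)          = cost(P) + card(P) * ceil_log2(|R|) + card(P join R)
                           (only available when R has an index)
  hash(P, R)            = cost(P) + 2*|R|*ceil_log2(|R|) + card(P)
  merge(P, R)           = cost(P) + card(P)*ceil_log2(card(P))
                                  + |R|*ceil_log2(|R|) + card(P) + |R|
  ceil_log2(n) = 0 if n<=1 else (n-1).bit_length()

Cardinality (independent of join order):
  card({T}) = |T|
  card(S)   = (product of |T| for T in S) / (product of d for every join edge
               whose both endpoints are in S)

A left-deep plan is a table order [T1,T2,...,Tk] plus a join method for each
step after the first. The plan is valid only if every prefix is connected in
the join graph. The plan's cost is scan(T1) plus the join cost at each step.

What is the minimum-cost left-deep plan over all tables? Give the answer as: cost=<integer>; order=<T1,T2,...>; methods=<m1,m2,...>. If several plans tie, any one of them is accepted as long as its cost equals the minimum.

Selinger DP (subsets sized 1..n):
  {B}: scan cost=60, card=60
  {A}: scan cost=250, card=250
  {C}: scan cost=50, card=50
  {AB}: card=250; try (B,hash)→1220, (A,merge)→2730, (B,merge)→2920, (A,hash)→4120, (A,nl)→15060, (B,nl)→15250; best=1220 via (B,hash)
  {AC}: card=1250; try (C,hash)→1100, (A,merge)→2650, (C,merge)→2850, (C,nl_idx)→3000, (A,hash)→4100, (A,nl)→12550 …(+1); best=1100 via (C,hash)
  {ABC}: card=1250; try (C,hash)→2070, (B,hash)→3070, (C,merge)→3820, (C,nl_idx)→3970, (C,nl)→13720, (B,merge)→16520 …(+1); best=2070 via (C,hash)

cost=2070; order=A,B,C; methods=hash,hash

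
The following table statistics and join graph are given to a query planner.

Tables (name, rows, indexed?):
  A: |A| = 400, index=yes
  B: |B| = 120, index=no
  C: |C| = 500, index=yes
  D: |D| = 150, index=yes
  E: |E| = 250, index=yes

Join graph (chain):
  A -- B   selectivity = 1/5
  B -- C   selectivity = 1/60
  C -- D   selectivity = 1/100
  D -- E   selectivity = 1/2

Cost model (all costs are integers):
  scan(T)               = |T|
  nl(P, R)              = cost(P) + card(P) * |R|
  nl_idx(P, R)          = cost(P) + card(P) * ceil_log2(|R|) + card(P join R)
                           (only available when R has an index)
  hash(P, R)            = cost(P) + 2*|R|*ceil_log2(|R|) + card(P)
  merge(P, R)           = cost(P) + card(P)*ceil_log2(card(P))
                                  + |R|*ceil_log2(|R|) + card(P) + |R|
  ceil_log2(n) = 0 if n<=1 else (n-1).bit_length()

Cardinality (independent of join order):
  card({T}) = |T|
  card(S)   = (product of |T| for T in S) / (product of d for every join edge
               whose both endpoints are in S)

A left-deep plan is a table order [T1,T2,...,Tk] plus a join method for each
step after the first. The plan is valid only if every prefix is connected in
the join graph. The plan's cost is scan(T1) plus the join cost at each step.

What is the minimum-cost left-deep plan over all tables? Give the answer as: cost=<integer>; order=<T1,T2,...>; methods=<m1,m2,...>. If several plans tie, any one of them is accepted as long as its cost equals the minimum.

cost=137380; order=D,C,B,A,E; methods=nl_idx,hash,hash,hash

Selinger DP (subsets sized 1..n):
  {A}: scan cost=400, card=400
  {B}: scan cost=120, card=120
  {C}: scan cost=500, card=500
  {D}: scan cost=150, card=150
  {E}: scan cost=250, card=250
  {AB}: card=9600; try (B,hash)→2480, (A,merge)→5080, (B,merge)→5360, (A,hash)→7440, (A,nl_idx)→10800, (A,nl)→48120 …(+1); best=2480 via (B,hash)
  {BC}: card=1000; try (C,nl_idx)→2200, (B,hash)→2680, (C,merge)→6080, (B,merge)→6460, (C,hash)→9240, (C,nl)→60120 …(+1); best=2200 via (C,nl_idx)
  {CD}: card=750; try (C,nl_idx)→2250, (D,hash)→3400, (D,nl_idx)→5250, (C,merge)→6500, (D,merge)→6850, (C,hash)→9300 …(+2); best=2250 via (C,nl_idx)
  {DE}: card=18750; try (D,hash)→2900, (E,merge)→3750, (D,merge)→3850, (E,hash)→4300, (E,nl_idx)→20100, (D,nl_idx)→21000 …(+2); best=2900 via (D,hash)
  {ABC}: card=80000; try (A,hash)→10400, (A,merge)→17200, (C,hash)→21080, (A,nl_idx)→91200, (C,merge)→151480, (C,nl_idx)→168880 …(+2); best=10400 via (A,hash)
  {BCD}: card=1500; try (B,hash)→4680, (D,hash)→5600, (B,merge)→11460, (D,nl_idx)→11700, (D,merge)→14550, (B,nl)→92250 …(+1); best=4680 via (B,hash)
  {CDE}: card=93750; try (E,hash)→7000, (E,merge)→12750, (C,hash)→30650, (E,nl_idx)→102000, (E,nl)→189750, (C,nl_idx)→265400 …(+2); best=7000 via (E,hash)
  {ABCD}: card=120000; try (A,hash)→13380, (A,merge)→26680, (D,hash)→92800, (A,nl_idx)→138180, (A,nl)→604680, (D,nl_idx)→770400 …(+2); best=13380 via (A,hash)
  {BCDE}: card=187500; try (E,hash)→10180, (E,merge)→24930, (B,hash)→102430, (E,nl_idx)→204180, (E,nl)→379680, (B,merge)→1695460 …(+1); best=10180 via (E,hash)
  {ABCDE}: card=15000000; try (E,hash)→137380, (A,hash)→204880, (E,merge)→2175630, (A,merge)→3576680, (E,nl_idx)→15973380, (A,nl_idx)→16697680 …(+2); best=137380 via (E,hash)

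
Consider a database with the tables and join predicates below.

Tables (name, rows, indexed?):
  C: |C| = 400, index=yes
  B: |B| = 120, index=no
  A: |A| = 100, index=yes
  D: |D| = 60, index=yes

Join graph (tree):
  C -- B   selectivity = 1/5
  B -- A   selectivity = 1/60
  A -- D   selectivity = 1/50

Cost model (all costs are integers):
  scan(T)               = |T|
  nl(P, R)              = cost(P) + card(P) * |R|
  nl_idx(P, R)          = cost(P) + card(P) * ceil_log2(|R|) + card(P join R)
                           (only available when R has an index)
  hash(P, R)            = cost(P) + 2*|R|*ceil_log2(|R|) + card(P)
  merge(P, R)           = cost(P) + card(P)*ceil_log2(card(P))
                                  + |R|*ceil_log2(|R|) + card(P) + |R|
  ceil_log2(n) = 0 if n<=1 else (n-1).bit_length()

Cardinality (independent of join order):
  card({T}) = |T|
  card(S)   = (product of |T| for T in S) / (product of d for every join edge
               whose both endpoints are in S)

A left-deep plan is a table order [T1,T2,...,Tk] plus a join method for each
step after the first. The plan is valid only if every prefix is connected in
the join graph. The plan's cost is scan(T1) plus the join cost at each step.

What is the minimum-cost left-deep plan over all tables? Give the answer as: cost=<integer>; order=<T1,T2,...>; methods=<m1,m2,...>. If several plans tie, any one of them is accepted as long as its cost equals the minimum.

cost=8240; order=B,A,D,C; methods=nl_idx,hash,merge

Selinger DP (subsets sized 1..n):
  {C}: scan cost=400, card=400
  {B}: scan cost=120, card=120
  {A}: scan cost=100, card=100
  {D}: scan cost=60, card=60
  {BC}: card=9600; try (B,hash)→2480, (C,merge)→5080, (B,merge)→5360, (C,hash)→7440, (C,nl_idx)→10800, (C,nl)→48120 …(+1); best=2480 via (B,hash)
  {AB}: card=200; try (A,nl_idx)→1160, (A,hash)→1640, (B,merge)→1860, (B,hash)→1880, (A,merge)→1880, (B,nl)→12100 …(+1); best=1160 via (A,nl_idx)
  {AD}: card=120; try (A,nl_idx)→600, (D,nl_idx)→820, (D,hash)→920, (A,merge)→1280, (D,merge)→1320, (A,hash)→1520 …(+2); best=600 via (A,nl_idx)
  {ABC}: card=16000; try (C,merge)→6960, (C,hash)→8560, (A,hash)→13480, (C,nl_idx)→18960, (C,nl)→81160, (A,nl_idx)→85680 …(+2); best=6960 via (C,merge)
  {ABD}: card=240; try (D,hash)→2080, (B,hash)→2400, (B,merge)→2520, (D,nl_idx)→2600, (D,merge)→3380, (D,nl)→13160 …(+1); best=2080 via (D,hash)
  {ABCD}: card=19200; try (C,merge)→8240, (C,hash)→9520, (C,nl_idx)→23440, (D,hash)→23680, (C,nl)→98080, (D,nl_idx)→122160 …(+2); best=8240 via (C,merge)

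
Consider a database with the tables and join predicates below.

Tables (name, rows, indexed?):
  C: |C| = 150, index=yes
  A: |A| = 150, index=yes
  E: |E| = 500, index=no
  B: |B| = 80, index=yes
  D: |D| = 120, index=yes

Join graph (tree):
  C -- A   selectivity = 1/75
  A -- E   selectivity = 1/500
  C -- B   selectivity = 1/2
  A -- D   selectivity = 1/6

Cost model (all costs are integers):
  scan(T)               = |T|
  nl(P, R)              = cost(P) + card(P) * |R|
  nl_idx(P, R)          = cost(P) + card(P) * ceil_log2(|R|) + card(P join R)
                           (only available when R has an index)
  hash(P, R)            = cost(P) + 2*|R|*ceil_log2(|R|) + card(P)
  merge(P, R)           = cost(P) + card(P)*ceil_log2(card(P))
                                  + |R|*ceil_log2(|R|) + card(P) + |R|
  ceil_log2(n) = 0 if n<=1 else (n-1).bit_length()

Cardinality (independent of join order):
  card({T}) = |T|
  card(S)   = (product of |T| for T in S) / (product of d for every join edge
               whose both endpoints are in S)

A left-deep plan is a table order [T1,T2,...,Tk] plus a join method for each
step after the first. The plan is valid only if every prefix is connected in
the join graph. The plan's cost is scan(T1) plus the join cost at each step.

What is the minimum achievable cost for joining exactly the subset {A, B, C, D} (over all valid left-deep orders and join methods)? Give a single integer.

10750

Selinger DP over subsets of {A,B,C,D}:
  {C}: scan cost=150, card=150
  {A}: scan cost=150, card=150
  {B}: scan cost=80, card=80
  {D}: scan cost=120, card=120
  {AC}: card=300; try (C,nl_idx)→1650, (A,nl_idx)→1650, (C,hash)→2700, (A,hash)→2700, (C,merge)→2850, (A,merge)→2850 …(+2); best=1650 via (C,nl_idx)
  {BC}: card=6000; try (B,hash)→1420, (C,merge)→2070, (B,merge)→2140, (C,hash)→2560, (C,nl_idx)→6720, (B,nl_idx)→7200 …(+2); best=1420 via (B,hash)
  {AD}: card=3000; try (D,hash)→1980, (A,merge)→2430, (D,merge)→2460, (A,hash)→2640, (A,nl_idx)→4080, (D,nl_idx)→4200 …(+2); best=1980 via (D,hash)
  {ABC}: card=12000; try (B,hash)→3070, (B,merge)→5290, (A,hash)→9820, (B,nl_idx)→15750, (B,nl)→25650, (A,nl_idx)→61420 …(+2); best=3070 via (B,hash)
  {ACD}: card=6000; try (D,hash)→3630, (D,merge)→5610, (C,hash)→7380, (D,nl_idx)→9750, (C,nl_idx)→31980, (D,nl)→37650 …(+2); best=3630 via (D,hash)
  {ABCD}: card=240000; try (B,hash)→10750, (D,hash)→16750, (B,merge)→88270, (D,merge)→184030, (B,nl_idx)→285630, (D,nl_idx)→327070 …(+2); best=10750 via (B,hash)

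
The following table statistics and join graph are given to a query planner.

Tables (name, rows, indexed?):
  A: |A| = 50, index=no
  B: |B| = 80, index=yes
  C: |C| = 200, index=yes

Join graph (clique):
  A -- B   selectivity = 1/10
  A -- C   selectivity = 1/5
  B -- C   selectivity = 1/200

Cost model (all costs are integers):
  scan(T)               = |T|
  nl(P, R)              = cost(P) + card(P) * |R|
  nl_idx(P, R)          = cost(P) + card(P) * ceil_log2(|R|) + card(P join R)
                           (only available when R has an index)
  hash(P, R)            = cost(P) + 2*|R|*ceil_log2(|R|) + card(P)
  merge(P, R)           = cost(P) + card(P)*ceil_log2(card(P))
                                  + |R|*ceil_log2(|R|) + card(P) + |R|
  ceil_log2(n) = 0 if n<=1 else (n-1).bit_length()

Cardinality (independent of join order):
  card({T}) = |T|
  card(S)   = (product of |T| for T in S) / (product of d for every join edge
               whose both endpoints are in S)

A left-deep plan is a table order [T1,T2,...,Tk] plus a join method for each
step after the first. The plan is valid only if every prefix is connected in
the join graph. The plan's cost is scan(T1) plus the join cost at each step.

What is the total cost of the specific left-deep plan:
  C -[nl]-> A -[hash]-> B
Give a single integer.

13320

step 1: scan C: cost=200, card=200
step 2: join A via nl
    card(P join A) = 200*50/(5) = 2000
    cost = 200 + 200*50 = 10200
step 3: join B via hash
    card(P join B) = 2000*80/(10*200) = 80
    cost = 10200 + 2*80*7 + 2000 = 13320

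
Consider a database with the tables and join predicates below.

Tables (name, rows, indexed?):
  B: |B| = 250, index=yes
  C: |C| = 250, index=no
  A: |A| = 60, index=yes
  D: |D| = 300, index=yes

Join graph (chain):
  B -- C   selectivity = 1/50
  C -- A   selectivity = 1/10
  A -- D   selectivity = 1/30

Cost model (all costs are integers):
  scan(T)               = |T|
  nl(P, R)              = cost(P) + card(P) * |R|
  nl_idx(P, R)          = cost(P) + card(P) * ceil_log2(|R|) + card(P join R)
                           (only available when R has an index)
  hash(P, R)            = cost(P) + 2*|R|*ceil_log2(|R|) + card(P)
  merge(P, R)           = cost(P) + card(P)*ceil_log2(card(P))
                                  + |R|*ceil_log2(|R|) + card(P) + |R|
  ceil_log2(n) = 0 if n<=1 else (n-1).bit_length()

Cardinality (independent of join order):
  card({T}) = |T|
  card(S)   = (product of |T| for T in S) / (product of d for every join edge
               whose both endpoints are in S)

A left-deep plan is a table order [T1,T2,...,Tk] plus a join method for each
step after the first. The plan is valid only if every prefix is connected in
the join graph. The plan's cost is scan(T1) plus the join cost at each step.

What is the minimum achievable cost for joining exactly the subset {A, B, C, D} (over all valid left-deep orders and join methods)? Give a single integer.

18370

Selinger DP over subsets of {A,B,C,D}:
  {B}: scan cost=250, card=250
  {C}: scan cost=250, card=250
  {A}: scan cost=60, card=60
  {D}: scan cost=300, card=300
  {BC}: card=1250; try (B,nl_idx)→3500, (C,hash)→4500, (B,hash)→4500, (C,merge)→4750, (B,merge)→4750, (C,nl)→62750 …(+1); best=3500 via (B,nl_idx)
  {AC}: card=1500; try (A,hash)→1220, (C,merge)→2730, (A,merge)→2920, (A,nl_idx)→3250, (C,hash)→4120, (C,nl)→15060 …(+1); best=1220 via (A,hash)
  {AD}: card=600; try (D,nl_idx)→1200, (A,hash)→1320, (A,nl_idx)→2700, (D,merge)→3480, (A,merge)→3720, (D,hash)→5520 …(+2); best=1200 via (D,nl_idx)
  {ABC}: card=7500; try (A,hash)→5470, (B,hash)→6720, (A,nl_idx)→18500, (A,merge)→18920, (B,nl_idx)→20720, (B,merge)→21470 …(+2); best=5470 via (A,hash)
  {ACD}: card=15000; try (C,hash)→5800, (D,hash)→8120, (C,merge)→10050, (D,merge)→22220, (D,nl_idx)→29720, (C,nl)→151200 …(+1); best=5800 via (C,hash)
  {ABCD}: card=75000; try (D,hash)→18370, (B,hash)→24800, (D,merge)→113470, (D,nl_idx)→147970, (B,nl_idx)→200800, (B,merge)→233050 …(+2); best=18370 via (D,hash)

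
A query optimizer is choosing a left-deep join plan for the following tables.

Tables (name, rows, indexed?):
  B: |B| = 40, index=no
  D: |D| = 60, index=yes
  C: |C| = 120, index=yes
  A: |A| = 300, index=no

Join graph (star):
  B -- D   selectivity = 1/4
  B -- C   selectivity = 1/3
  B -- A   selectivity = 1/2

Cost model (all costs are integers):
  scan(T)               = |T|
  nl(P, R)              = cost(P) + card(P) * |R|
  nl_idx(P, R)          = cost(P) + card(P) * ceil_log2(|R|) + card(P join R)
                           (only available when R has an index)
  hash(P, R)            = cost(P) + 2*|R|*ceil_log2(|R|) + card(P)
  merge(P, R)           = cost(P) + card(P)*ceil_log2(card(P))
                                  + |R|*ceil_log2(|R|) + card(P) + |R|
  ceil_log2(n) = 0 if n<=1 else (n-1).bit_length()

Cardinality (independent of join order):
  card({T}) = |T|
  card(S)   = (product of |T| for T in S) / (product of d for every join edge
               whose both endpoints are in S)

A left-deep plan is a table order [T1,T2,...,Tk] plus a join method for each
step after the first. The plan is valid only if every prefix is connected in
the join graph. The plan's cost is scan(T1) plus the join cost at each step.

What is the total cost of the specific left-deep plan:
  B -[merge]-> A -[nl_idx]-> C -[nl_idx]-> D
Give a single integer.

5325320

step 1: scan B: cost=40, card=40
step 2: join A via merge
    card(P join A) = 40*300/(2) = 6000
    cost = 40 + 40*6 + 300*9 + 40 + 300 = 3320
step 3: join C via nl_idx
    card(P join C) = 6000*120/(3) = 240000
    cost = 3320 + 6000*7 + 240000 = 285320
step 4: join D via nl_idx
    card(P join D) = 240000*60/(4) = 3600000
    cost = 285320 + 240000*6 + 3600000 = 5325320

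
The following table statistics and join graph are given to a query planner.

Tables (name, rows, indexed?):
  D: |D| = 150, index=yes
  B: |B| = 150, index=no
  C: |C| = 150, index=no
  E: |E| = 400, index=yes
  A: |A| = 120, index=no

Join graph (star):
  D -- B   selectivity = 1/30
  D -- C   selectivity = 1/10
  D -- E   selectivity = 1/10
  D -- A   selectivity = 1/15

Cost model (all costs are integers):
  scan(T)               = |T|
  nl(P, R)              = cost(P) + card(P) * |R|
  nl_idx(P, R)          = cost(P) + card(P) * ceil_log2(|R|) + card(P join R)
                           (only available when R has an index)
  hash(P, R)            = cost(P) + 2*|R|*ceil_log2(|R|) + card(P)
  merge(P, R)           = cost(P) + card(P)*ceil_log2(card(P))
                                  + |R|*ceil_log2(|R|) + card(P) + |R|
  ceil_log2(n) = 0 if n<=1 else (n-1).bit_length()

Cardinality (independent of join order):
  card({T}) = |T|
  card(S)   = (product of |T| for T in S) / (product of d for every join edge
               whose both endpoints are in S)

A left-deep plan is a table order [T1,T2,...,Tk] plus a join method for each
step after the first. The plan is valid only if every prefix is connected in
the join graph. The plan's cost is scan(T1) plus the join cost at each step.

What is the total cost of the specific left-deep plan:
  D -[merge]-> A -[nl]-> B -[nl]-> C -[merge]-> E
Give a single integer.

2706460

step 1: scan D: cost=150, card=150
step 2: join A via merge
    card(P join A) = 150*120/(15) = 1200
    cost = 150 + 150*8 + 120*7 + 150 + 120 = 2460
step 3: join B via nl
    card(P join B) = 1200*150/(30) = 6000
    cost = 2460 + 1200*150 = 182460
step 4: join C via nl
    card(P join C) = 6000*150/(10) = 90000
    cost = 182460 + 6000*150 = 1082460
step 5: join E via merge
    card(P join E) = 90000*400/(10) = 3600000
    cost = 1082460 + 90000*17 + 400*9 + 90000 + 400 = 2706460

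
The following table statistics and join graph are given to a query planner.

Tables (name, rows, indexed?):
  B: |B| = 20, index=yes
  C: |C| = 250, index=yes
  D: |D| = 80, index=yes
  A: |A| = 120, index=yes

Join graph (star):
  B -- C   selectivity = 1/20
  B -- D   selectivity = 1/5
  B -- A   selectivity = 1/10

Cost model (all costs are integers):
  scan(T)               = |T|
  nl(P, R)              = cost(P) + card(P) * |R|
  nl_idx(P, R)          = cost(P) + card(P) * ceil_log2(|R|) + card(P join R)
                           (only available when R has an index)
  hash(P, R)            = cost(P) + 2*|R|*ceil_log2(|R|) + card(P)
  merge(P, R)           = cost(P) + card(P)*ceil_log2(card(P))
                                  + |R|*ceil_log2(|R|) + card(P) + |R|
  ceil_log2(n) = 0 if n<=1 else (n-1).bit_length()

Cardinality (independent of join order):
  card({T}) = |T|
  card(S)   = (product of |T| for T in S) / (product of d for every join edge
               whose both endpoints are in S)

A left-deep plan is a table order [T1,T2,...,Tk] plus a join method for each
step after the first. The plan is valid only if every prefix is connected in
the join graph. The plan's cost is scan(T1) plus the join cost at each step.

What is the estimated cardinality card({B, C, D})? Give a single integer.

Tables in S: B(20), C(250), D(80)
Edges inside S: B-C(d=20), B-D(d=5)
numerator = 20 * 250 * 80 = 400000
denominator = 20 * 5 = 100
card(S) = 400000 / 100 = 4000

4000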